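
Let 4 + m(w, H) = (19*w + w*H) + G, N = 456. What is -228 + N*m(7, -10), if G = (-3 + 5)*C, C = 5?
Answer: 31236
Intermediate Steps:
G = 10 (G = (-3 + 5)*5 = 2*5 = 10)
m(w, H) = 6 + 19*w + H*w (m(w, H) = -4 + ((19*w + w*H) + 10) = -4 + ((19*w + H*w) + 10) = -4 + (10 + 19*w + H*w) = 6 + 19*w + H*w)
-228 + N*m(7, -10) = -228 + 456*(6 + 19*7 - 10*7) = -228 + 456*(6 + 133 - 70) = -228 + 456*69 = -228 + 31464 = 31236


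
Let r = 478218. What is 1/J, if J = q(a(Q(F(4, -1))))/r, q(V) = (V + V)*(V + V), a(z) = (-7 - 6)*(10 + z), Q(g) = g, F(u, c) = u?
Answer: 18393/5096 ≈ 3.6093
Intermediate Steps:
a(z) = -130 - 13*z (a(z) = -13*(10 + z) = -130 - 13*z)
q(V) = 4*V² (q(V) = (2*V)*(2*V) = 4*V²)
J = 5096/18393 (J = (4*(-130 - 13*4)²)/478218 = (4*(-130 - 52)²)*(1/478218) = (4*(-182)²)*(1/478218) = (4*33124)*(1/478218) = 132496*(1/478218) = 5096/18393 ≈ 0.27706)
1/J = 1/(5096/18393) = 18393/5096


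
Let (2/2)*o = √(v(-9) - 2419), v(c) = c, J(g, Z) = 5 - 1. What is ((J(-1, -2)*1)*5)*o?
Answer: 40*I*√607 ≈ 985.5*I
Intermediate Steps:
J(g, Z) = 4
o = 2*I*√607 (o = √(-9 - 2419) = √(-2428) = 2*I*√607 ≈ 49.275*I)
((J(-1, -2)*1)*5)*o = ((4*1)*5)*(2*I*√607) = (4*5)*(2*I*√607) = 20*(2*I*√607) = 40*I*√607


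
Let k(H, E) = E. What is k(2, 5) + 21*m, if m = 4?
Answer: 89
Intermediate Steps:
k(2, 5) + 21*m = 5 + 21*4 = 5 + 84 = 89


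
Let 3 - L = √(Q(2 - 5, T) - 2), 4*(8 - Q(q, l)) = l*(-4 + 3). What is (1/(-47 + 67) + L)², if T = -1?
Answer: 6021/400 - 61*√23/20 ≈ 0.42521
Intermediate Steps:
Q(q, l) = 8 + l/4 (Q(q, l) = 8 - l*(-4 + 3)/4 = 8 - l*(-1)/4 = 8 - (-1)*l/4 = 8 + l/4)
L = 3 - √23/2 (L = 3 - √((8 + (¼)*(-1)) - 2) = 3 - √((8 - ¼) - 2) = 3 - √(31/4 - 2) = 3 - √(23/4) = 3 - √23/2 ≈ 0.60208)
(1/(-47 + 67) + L)² = (1/(-47 + 67) + (3 - √23/2))² = (1/20 + (3 - √23/2))² = (61/20 - √23/2)²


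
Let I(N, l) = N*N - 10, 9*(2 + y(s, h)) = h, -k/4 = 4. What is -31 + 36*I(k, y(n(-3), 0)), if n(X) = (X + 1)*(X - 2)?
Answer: 8825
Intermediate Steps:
n(X) = (1 + X)*(-2 + X)
k = -16 (k = -4*4 = -16)
y(s, h) = -2 + h/9
I(N, l) = -10 + N² (I(N, l) = N² - 10 = -10 + N²)
-31 + 36*I(k, y(n(-3), 0)) = -31 + 36*(-10 + (-16)²) = -31 + 36*(-10 + 256) = -31 + 36*246 = -31 + 8856 = 8825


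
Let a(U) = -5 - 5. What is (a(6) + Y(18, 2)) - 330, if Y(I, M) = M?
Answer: -338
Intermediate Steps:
a(U) = -10
(a(6) + Y(18, 2)) - 330 = (-10 + 2) - 330 = -8 - 330 = -338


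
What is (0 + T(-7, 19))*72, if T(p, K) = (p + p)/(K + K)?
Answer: -504/19 ≈ -26.526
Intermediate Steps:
T(p, K) = p/K (T(p, K) = (2*p)/((2*K)) = (2*p)*(1/(2*K)) = p/K)
(0 + T(-7, 19))*72 = (0 - 7/19)*72 = -7/19*72 = -504/19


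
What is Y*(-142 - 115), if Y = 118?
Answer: -30326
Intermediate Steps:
Y*(-142 - 115) = 118*(-142 - 115) = 118*(-257) = -30326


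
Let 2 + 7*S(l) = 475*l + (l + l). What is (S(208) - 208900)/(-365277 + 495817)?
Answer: -681543/456890 ≈ -1.4917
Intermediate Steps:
S(l) = -2/7 + 477*l/7 (S(l) = -2/7 + (475*l + (l + l))/7 = -2/7 + (475*l + 2*l)/7 = -2/7 + (477*l)/7 = -2/7 + 477*l/7)
(S(208) - 208900)/(-365277 + 495817) = ((-2/7 + (477/7)*208) - 208900)/(-365277 + 495817) = ((-2/7 + 99216/7) - 208900)/130540 = (99214/7 - 208900)*(1/130540) = -1363086/7*1/130540 = -681543/456890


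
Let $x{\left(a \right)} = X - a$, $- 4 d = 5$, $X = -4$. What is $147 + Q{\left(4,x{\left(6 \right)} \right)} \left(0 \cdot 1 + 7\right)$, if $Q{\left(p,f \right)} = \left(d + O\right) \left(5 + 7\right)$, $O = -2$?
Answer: $-126$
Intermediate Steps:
$d = - \frac{5}{4}$ ($d = \left(- \frac{1}{4}\right) 5 = - \frac{5}{4} \approx -1.25$)
$x{\left(a \right)} = -4 - a$
$Q{\left(p,f \right)} = -39$ ($Q{\left(p,f \right)} = \left(- \frac{5}{4} - 2\right) \left(5 + 7\right) = \left(- \frac{13}{4}\right) 12 = -39$)
$147 + Q{\left(4,x{\left(6 \right)} \right)} \left(0 \cdot 1 + 7\right) = 147 - 39 \left(0 \cdot 1 + 7\right) = 147 - 39 \left(0 + 7\right) = 147 - 273 = -126$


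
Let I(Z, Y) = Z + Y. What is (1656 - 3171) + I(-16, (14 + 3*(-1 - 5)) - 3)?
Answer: -1538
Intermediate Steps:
I(Z, Y) = Y + Z
(1656 - 3171) + I(-16, (14 + 3*(-1 - 5)) - 3) = (1656 - 3171) + (((14 + 3*(-1 - 5)) - 3) - 16) = -1515 + (((14 + 3*(-6)) - 3) - 16) = -1515 + (((14 - 18) - 3) - 16) = -1515 + ((-4 - 3) - 16) = -1515 + (-7 - 16) = -1515 - 23 = -1538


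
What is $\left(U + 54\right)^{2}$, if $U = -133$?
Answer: $6241$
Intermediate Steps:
$\left(U + 54\right)^{2} = \left(-133 + 54\right)^{2} = \left(-79\right)^{2} = 6241$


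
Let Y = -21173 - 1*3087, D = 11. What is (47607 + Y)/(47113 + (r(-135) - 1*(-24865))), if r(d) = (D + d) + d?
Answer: 23347/71719 ≈ 0.32553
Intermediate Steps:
r(d) = 11 + 2*d (r(d) = (11 + d) + d = 11 + 2*d)
Y = -24260 (Y = -21173 - 3087 = -24260)
(47607 + Y)/(47113 + (r(-135) - 1*(-24865))) = (47607 - 24260)/(47113 + ((11 + 2*(-135)) - 1*(-24865))) = 23347/(47113 + ((11 - 270) + 24865)) = 23347/(47113 + (-259 + 24865)) = 23347/(47113 + 24606) = 23347/71719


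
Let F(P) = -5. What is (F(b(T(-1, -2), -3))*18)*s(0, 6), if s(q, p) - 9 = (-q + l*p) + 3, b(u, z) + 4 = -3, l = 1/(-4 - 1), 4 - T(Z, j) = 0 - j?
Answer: -972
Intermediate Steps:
T(Z, j) = 4 + j (T(Z, j) = 4 - (0 - j) = 4 - (-1)*j = 4 + j)
l = -⅕ (l = 1/(-5) = -⅕ ≈ -0.20000)
b(u, z) = -7 (b(u, z) = -4 - 3 = -7)
s(q, p) = 12 - q - p/5 (s(q, p) = 9 + ((-q - p/5) + 3) = 9 + (3 - q - p/5) = 12 - q - p/5)
(F(b(T(-1, -2), -3))*18)*s(0, 6) = (-5*18)*(12 - 1*0 - ⅕*6) = -90*(12 + 0 - 6/5) = -90*54/5 = -972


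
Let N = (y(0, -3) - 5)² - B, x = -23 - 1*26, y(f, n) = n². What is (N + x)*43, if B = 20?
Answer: -2279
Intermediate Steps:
x = -49 (x = -23 - 26 = -49)
N = -4 (N = ((-3)² - 5)² - 1*20 = (9 - 5)² - 20 = 4² - 20 = 16 - 20 = -4)
(N + x)*43 = (-4 - 49)*43 = -53*43 = -2279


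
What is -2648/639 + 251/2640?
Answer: -2276777/562320 ≈ -4.0489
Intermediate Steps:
-2648/639 + 251/2640 = -2276777/562320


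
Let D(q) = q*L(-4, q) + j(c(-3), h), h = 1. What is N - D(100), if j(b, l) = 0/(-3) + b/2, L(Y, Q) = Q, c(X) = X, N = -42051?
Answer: -104099/2 ≈ -52050.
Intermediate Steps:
j(b, l) = b/2 (j(b, l) = 0*(-⅓) + b*(½) = 0 + b/2 = b/2)
D(q) = -3/2 + q² (D(q) = q*q + (½)*(-3) = q² - 3/2 = -3/2 + q²)
N - D(100) = -42051 - (-3/2 + 100²) = -42051 - (-3/2 + 10000) = -42051 - 1*19997/2 = -42051 - 19997/2 = -104099/2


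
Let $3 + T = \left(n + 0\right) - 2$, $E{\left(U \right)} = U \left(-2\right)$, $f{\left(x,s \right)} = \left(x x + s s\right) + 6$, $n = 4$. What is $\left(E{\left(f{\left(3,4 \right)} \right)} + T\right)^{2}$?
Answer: $3969$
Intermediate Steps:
$f{\left(x,s \right)} = 6 + s^{2} + x^{2}$ ($f{\left(x,s \right)} = \left(x^{2} + s^{2}\right) + 6 = \left(s^{2} + x^{2}\right) + 6 = 6 + s^{2} + x^{2}$)
$E{\left(U \right)} = - 2 U$
$T = -1$ ($T = -3 + \left(\left(4 + 0\right) - 2\right) = -3 + \left(4 - 2\right) = -3 + 2 = -1$)
$\left(E{\left(f{\left(3,4 \right)} \right)} + T\right)^{2} = \left(- 2 \left(6 + 4^{2} + 3^{2}\right) - 1\right)^{2} = \left(- 2 \left(6 + 16 + 9\right) - 1\right)^{2} = \left(\left(-2\right) 31 - 1\right)^{2} = \left(-62 - 1\right)^{2} = \left(-63\right)^{2} = 3969$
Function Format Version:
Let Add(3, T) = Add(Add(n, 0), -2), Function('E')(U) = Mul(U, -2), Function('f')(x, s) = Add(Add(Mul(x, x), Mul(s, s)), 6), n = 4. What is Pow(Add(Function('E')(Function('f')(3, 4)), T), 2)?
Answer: 3969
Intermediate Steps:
Function('f')(x, s) = Add(6, Pow(s, 2), Pow(x, 2)) (Function('f')(x, s) = Add(Add(Pow(x, 2), Pow(s, 2)), 6) = Add(Add(Pow(s, 2), Pow(x, 2)), 6) = Add(6, Pow(s, 2), Pow(x, 2)))
Function('E')(U) = Mul(-2, U)
T = -1 (T = Add(-3, Add(Add(4, 0), -2)) = Add(-3, Add(4, -2)) = Add(-3, 2) = -1)
Pow(Add(Function('E')(Function('f')(3, 4)), T), 2) = Pow(Add(Mul(-2, Add(6, Pow(4, 2), Pow(3, 2))), -1), 2) = Pow(Add(Mul(-2, Add(6, 16, 9)), -1), 2) = Pow(Add(Mul(-2, 31), -1), 2) = Pow(Add(-62, -1), 2) = Pow(-63, 2) = 3969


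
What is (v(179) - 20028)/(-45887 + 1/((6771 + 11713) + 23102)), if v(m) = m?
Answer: 825440514/1908256781 ≈ 0.43256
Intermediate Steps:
(v(179) - 20028)/(-45887 + 1/((6771 + 11713) + 23102)) = (179 - 20028)/(-45887 + 1/((6771 + 11713) + 23102)) = -19849/(-45887 + 1/(18484 + 23102)) = -19849/(-45887 + 1/41586) = -19849/(-1908256781/41586) = -19849*(-41586/1908256781) = 825440514/1908256781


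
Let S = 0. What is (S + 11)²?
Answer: 121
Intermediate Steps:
(S + 11)² = (0 + 11)² = 11² = 121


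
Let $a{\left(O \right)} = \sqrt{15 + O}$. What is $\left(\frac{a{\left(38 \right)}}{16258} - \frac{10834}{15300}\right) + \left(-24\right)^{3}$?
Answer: $- \frac{105759017}{7650} + \frac{\sqrt{53}}{16258} \approx -13825.0$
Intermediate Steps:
$\left(\frac{a{\left(38 \right)}}{16258} - \frac{10834}{15300}\right) + \left(-24\right)^{3} = \left(\frac{\sqrt{15 + 38}}{16258} - \frac{10834}{15300}\right) + \left(-24\right)^{3} = \left(\sqrt{53} \cdot \frac{1}{16258} - \frac{5417}{7650}\right) - 13824 = \left(\frac{\sqrt{53}}{16258} - \frac{5417}{7650}\right) - 13824 = \left(- \frac{5417}{7650} + \frac{\sqrt{53}}{16258}\right) - 13824 = - \frac{105759017}{7650} + \frac{\sqrt{53}}{16258}$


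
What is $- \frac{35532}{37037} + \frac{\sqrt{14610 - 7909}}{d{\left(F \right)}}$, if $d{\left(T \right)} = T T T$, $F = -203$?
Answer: $- \frac{5076}{5291} - \frac{\sqrt{6701}}{8365427} \approx -0.95937$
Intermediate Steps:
$d{\left(T \right)} = T^{3}$ ($d{\left(T \right)} = T^{2} T = T^{3}$)
$- \frac{35532}{37037} + \frac{\sqrt{14610 - 7909}}{d{\left(F \right)}} = - \frac{35532}{37037} + \frac{\sqrt{14610 - 7909}}{\left(-203\right)^{3}} = \left(-35532\right) \frac{1}{37037} + \frac{\sqrt{6701}}{-8365427} = - \frac{5076}{5291} + \sqrt{6701} \left(- \frac{1}{8365427}\right) = - \frac{5076}{5291} - \frac{\sqrt{6701}}{8365427}$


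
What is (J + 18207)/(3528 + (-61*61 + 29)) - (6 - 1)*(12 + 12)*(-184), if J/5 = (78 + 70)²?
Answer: 3493393/164 ≈ 21301.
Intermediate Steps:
J = 109520 (J = 5*(78 + 70)² = 5*148² = 5*21904 = 109520)
(J + 18207)/(3528 + (-61*61 + 29)) - (6 - 1)*(12 + 12)*(-184) = (109520 + 18207)/(3528 + (-61*61 + 29)) - (6 - 1)*(12 + 12)*(-184) = 127727/(3528 + (-3721 + 29)) - 5*24*(-184) = 127727/(3528 - 3692) - 120*(-184) = 127727/(-164) - 1*(-22080) = 127727*(-1/164) + 22080 = -127727/164 + 22080 = 3493393/164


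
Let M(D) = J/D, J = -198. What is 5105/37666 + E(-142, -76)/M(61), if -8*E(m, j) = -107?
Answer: -118879831/29831472 ≈ -3.9850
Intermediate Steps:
E(m, j) = 107/8 (E(m, j) = -1/8*(-107) = 107/8)
M(D) = -198/D
5105/37666 + E(-142, -76)/M(61) = 5105/37666 + 107/(8*((-198/61))) = 5105*(1/37666) + 107/(8*((-198*1/61))) = 5105/37666 + 107/(8*(-198/61)) = 5105/37666 + (107/8)*(-61/198) = 5105/37666 - 6527/1584 = -118879831/29831472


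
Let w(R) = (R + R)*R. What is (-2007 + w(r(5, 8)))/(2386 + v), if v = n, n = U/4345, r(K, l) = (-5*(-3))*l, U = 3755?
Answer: 2587013/230465 ≈ 11.225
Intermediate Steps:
r(K, l) = 15*l
n = 751/869 (n = 3755/4345 = 3755*(1/4345) = 751/869 ≈ 0.86421)
w(R) = 2*R² (w(R) = (2*R)*R = 2*R²)
v = 751/869 ≈ 0.86421
(-2007 + w(r(5, 8)))/(2386 + v) = (-2007 + 2*(15*8)²)/(2386 + 751/869) = (-2007 + 2*120²)/(2074185/869) = (-2007 + 2*14400)*(869/2074185) = (-2007 + 28800)*(869/2074185) = 26793*(869/2074185) = 2587013/230465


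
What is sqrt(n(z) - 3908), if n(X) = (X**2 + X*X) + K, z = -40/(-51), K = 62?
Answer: I*sqrt(10000246)/51 ≈ 62.006*I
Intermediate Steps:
z = 40/51 (z = -40*(-1/51) = 40/51 ≈ 0.78431)
n(X) = 62 + 2*X**2 (n(X) = (X**2 + X*X) + 62 = (X**2 + X**2) + 62 = 2*X**2 + 62 = 62 + 2*X**2)
sqrt(n(z) - 3908) = sqrt((62 + 2*(40/51)**2) - 3908) = sqrt((62 + 2*(1600/2601)) - 3908) = sqrt((62 + 3200/2601) - 3908) = sqrt(164462/2601 - 3908) = sqrt(-10000246/2601) = I*sqrt(10000246)/51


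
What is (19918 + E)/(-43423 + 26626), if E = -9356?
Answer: -10562/16797 ≈ -0.62880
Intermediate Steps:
(19918 + E)/(-43423 + 26626) = (19918 - 9356)/(-43423 + 26626) = 10562/(-16797) = 10562*(-1/16797) = -10562/16797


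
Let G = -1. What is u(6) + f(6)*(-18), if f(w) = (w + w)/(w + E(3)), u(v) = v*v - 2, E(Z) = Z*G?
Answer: -38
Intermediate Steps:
E(Z) = -Z (E(Z) = Z*(-1) = -Z)
u(v) = -2 + v² (u(v) = v² - 2 = -2 + v²)
f(w) = 2*w/(-3 + w) (f(w) = (w + w)/(w - 1*3) = (2*w)/(w - 3) = (2*w)/(-3 + w) = 2*w/(-3 + w))
u(6) + f(6)*(-18) = (-2 + 6²) + (2*6/(-3 + 6))*(-18) = (-2 + 36) + (2*6/3)*(-18) = 34 + (2*6*(⅓))*(-18) = 34 + 4*(-18) = 34 - 72 = -38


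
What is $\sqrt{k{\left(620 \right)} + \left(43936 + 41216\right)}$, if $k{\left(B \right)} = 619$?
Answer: $\sqrt{85771} \approx 292.87$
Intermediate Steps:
$\sqrt{k{\left(620 \right)} + \left(43936 + 41216\right)} = \sqrt{619 + \left(43936 + 41216\right)} = \sqrt{619 + 85152} = \sqrt{85771}$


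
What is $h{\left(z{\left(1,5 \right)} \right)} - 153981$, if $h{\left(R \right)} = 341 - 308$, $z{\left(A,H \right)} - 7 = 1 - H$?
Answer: $-153948$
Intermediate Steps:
$z{\left(A,H \right)} = 8 - H$ ($z{\left(A,H \right)} = 7 - \left(-1 + H\right) = 8 - H$)
$h{\left(R \right)} = 33$ ($h{\left(R \right)} = 341 - 308 = 33$)
$h{\left(z{\left(1,5 \right)} \right)} - 153981 = 33 - 153981 = -153948$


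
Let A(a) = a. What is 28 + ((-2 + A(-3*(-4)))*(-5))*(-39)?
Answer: 1978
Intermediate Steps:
28 + ((-2 + A(-3*(-4)))*(-5))*(-39) = 28 + ((-2 - 3*(-4))*(-5))*(-39) = 28 + ((-2 + 12)*(-5))*(-39) = 28 + (10*(-5))*(-39) = 28 - 50*(-39) = 28 + 1950 = 1978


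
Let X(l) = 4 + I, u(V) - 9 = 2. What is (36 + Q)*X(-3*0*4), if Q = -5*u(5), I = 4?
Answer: -152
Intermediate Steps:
u(V) = 11 (u(V) = 9 + 2 = 11)
X(l) = 8 (X(l) = 4 + 4 = 8)
Q = -55 (Q = -5*11 = -55)
(36 + Q)*X(-3*0*4) = (36 - 55)*8 = -19*8 = -152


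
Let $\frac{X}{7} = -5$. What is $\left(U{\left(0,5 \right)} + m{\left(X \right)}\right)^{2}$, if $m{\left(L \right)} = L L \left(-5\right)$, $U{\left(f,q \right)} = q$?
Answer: $37454400$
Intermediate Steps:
$X = -35$ ($X = 7 \left(-5\right) = -35$)
$m{\left(L \right)} = - 5 L^{2}$ ($m{\left(L \right)} = L^{2} \left(-5\right) = - 5 L^{2}$)
$\left(U{\left(0,5 \right)} + m{\left(X \right)}\right)^{2} = \left(5 - 5 \left(-35\right)^{2}\right)^{2} = \left(5 - 6125\right)^{2} = \left(-6120\right)^{2} = 37454400$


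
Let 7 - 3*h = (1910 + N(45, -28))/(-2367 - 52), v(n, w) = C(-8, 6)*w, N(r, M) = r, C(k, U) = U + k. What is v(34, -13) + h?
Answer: 69190/2419 ≈ 28.603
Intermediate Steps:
v(n, w) = -2*w (v(n, w) = (6 - 8)*w = -2*w)
h = 6296/2419 (h = 7/3 - (1910 + 45)/(3*(-2367 - 52)) = 7/3 - 1955/(3*(-2419)) = 7/3 - 1955*(-1)/(3*2419) = 7/3 - ⅓*(-1955/2419) = 7/3 + 1955/7257 = 6296/2419 ≈ 2.6027)
v(34, -13) + h = -2*(-13) + 6296/2419 = 26 + 6296/2419 = 69190/2419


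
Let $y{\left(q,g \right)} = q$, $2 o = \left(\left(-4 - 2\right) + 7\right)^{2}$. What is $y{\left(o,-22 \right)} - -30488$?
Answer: $\frac{60977}{2} \approx 30489.0$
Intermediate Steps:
$o = \frac{1}{2}$ ($o = \frac{\left(\left(-4 - 2\right) + 7\right)^{2}}{2} = \frac{\left(-6 + 7\right)^{2}}{2} = \frac{1^{2}}{2} = \frac{1}{2} \cdot 1 = \frac{1}{2} \approx 0.5$)
$y{\left(o,-22 \right)} - -30488 = \frac{1}{2} - -30488 = \frac{1}{2} + 30488 = \frac{60977}{2}$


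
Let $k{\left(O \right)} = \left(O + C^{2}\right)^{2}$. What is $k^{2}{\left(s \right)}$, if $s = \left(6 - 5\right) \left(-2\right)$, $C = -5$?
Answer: $279841$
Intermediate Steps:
$s = -2$ ($s = 1 \left(-2\right) = -2$)
$k{\left(O \right)} = \left(25 + O\right)^{2}$ ($k{\left(O \right)} = \left(O + \left(-5\right)^{2}\right)^{2} = \left(O + 25\right)^{2} = \left(25 + O\right)^{2}$)
$k^{2}{\left(s \right)} = \left(\left(25 - 2\right)^{2}\right)^{2} = \left(23^{2}\right)^{2} = 529^{2} = 279841$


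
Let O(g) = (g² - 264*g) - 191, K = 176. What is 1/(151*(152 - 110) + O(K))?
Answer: -1/9337 ≈ -0.00010710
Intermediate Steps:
O(g) = -191 + g² - 264*g
1/(151*(152 - 110) + O(K)) = 1/(151*(152 - 110) + (-191 + 176² - 264*176)) = 1/(151*42 + (-191 + 30976 - 46464)) = 1/(6342 - 15679) = 1/(-9337) = -1/9337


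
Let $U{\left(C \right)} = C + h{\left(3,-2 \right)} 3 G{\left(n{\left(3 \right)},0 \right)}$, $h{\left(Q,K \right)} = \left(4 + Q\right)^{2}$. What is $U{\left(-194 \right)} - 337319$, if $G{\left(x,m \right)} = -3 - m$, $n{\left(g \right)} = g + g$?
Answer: $-337954$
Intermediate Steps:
$n{\left(g \right)} = 2 g$
$U{\left(C \right)} = -441 + C$ ($U{\left(C \right)} = C + \left(4 + 3\right)^{2} \cdot 3 \left(-3 - 0\right) = C + 7^{2} \cdot 3 \left(-3 + 0\right) = C + 49 \cdot 3 \left(-3\right) = C + 147 \left(-3\right) = C - 441 = -441 + C$)
$U{\left(-194 \right)} - 337319 = \left(-441 - 194\right) - 337319 = -635 - 337319 = -337954$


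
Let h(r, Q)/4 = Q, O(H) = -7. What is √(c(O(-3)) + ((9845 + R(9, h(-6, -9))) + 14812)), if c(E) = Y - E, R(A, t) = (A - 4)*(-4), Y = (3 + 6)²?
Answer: 5*√989 ≈ 157.24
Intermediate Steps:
h(r, Q) = 4*Q
Y = 81 (Y = 9² = 81)
R(A, t) = 16 - 4*A (R(A, t) = (-4 + A)*(-4) = 16 - 4*A)
c(E) = 81 - E
√(c(O(-3)) + ((9845 + R(9, h(-6, -9))) + 14812)) = √((81 - 1*(-7)) + ((9845 + (16 - 4*9)) + 14812)) = √((81 + 7) + ((9845 + (16 - 36)) + 14812)) = √(88 + ((9845 - 20) + 14812)) = √(88 + (9825 + 14812)) = √(88 + 24637) = √24725 = 5*√989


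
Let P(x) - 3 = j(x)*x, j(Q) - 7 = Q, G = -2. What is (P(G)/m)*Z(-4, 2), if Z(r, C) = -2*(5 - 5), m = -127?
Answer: 0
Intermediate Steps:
j(Q) = 7 + Q
Z(r, C) = 0 (Z(r, C) = -2*0 = 0)
P(x) = 3 + x*(7 + x) (P(x) = 3 + (7 + x)*x = 3 + x*(7 + x))
(P(G)/m)*Z(-4, 2) = ((3 - 2*(7 - 2))/(-127))*0 = ((3 - 2*5)*(-1/127))*0 = ((3 - 10)*(-1/127))*0 = -7*(-1/127)*0 = (7/127)*0 = 0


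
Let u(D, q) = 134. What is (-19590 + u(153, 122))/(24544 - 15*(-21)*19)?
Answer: -19456/30529 ≈ -0.63730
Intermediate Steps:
(-19590 + u(153, 122))/(24544 - 15*(-21)*19) = (-19590 + 134)/(24544 - 15*(-21)*19) = -19456/(24544 + 315*19) = -19456/(24544 + 5985) = -19456/30529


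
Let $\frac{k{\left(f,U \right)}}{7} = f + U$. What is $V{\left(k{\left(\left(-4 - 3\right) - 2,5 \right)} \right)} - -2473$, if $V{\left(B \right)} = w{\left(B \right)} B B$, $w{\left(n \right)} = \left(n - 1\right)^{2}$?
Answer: $661817$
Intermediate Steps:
$w{\left(n \right)} = \left(-1 + n\right)^{2}$
$k{\left(f,U \right)} = 7 U + 7 f$ ($k{\left(f,U \right)} = 7 \left(f + U\right) = 7 \left(U + f\right) = 7 U + 7 f$)
$V{\left(B \right)} = B^{2} \left(-1 + B\right)^{2}$ ($V{\left(B \right)} = \left(-1 + B\right)^{2} B B = B \left(-1 + B\right)^{2} B = B^{2} \left(-1 + B\right)^{2}$)
$V{\left(k{\left(\left(-4 - 3\right) - 2,5 \right)} \right)} - -2473 = \left(7 \cdot 5 + 7 \left(\left(-4 - 3\right) - 2\right)\right)^{2} \left(-1 + \left(7 \cdot 5 + 7 \left(\left(-4 - 3\right) - 2\right)\right)\right)^{2} - -2473 = \left(35 + 7 \left(-7 - 2\right)\right)^{2} \left(-1 + \left(35 + 7 \left(-7 - 2\right)\right)\right)^{2} + 2473 = \left(35 + 7 \left(-9\right)\right)^{2} \left(-1 + \left(35 + 7 \left(-9\right)\right)\right)^{2} + 2473 = \left(35 - 63\right)^{2} \left(-1 + \left(35 - 63\right)\right)^{2} + 2473 = \left(-28\right)^{2} \left(-1 - 28\right)^{2} + 2473 = 784 \left(-29\right)^{2} + 2473 = 784 \cdot 841 + 2473 = 659344 + 2473 = 661817$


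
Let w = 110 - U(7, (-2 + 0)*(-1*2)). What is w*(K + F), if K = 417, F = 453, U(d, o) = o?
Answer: 92220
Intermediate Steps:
w = 106 (w = 110 - (-2 + 0)*(-1*2) = 110 - (-2)*(-2) = 110 - 1*4 = 110 - 4 = 106)
w*(K + F) = 106*(417 + 453) = 106*870 = 92220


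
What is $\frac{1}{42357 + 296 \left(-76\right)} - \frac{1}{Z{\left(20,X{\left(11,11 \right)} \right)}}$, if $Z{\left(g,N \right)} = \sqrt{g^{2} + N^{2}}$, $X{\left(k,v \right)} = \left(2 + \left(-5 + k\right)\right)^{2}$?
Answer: $\frac{1}{19861} - \frac{\sqrt{281}}{1124} \approx -0.014863$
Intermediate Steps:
$X{\left(k,v \right)} = \left(-3 + k\right)^{2}$
$Z{\left(g,N \right)} = \sqrt{N^{2} + g^{2}}$
$\frac{1}{42357 + 296 \left(-76\right)} - \frac{1}{Z{\left(20,X{\left(11,11 \right)} \right)}} = \frac{1}{42357 + 296 \left(-76\right)} - \frac{1}{\sqrt{\left(\left(-3 + 11\right)^{2}\right)^{2} + 20^{2}}} = \frac{1}{42357 - 22496} - \frac{1}{\sqrt{\left(8^{2}\right)^{2} + 400}} = \frac{1}{19861} - \frac{1}{\sqrt{64^{2} + 400}} = \frac{1}{19861} - \frac{1}{\sqrt{4096 + 400}} = \frac{1}{19861} - \frac{1}{\sqrt{4496}} = \frac{1}{19861} - \frac{1}{4 \sqrt{281}} = \frac{1}{19861} - \frac{\sqrt{281}}{1124}$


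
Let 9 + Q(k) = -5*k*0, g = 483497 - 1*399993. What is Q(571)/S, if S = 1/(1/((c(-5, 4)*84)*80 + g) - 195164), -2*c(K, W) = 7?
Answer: 105360456375/59984 ≈ 1.7565e+6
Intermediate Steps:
c(K, W) = -7/2 (c(K, W) = -½*7 = -7/2)
g = 83504 (g = 483497 - 399993 = 83504)
Q(k) = -9 (Q(k) = -9 - 5*k*0 = -9 + 0 = -9)
S = -59984/11706717375 (S = 1/(1/(-7/2*84*80 + 83504) - 195164) = 1/(1/(-294*80 + 83504) - 195164) = 1/(1/(-23520 + 83504) - 195164) = 1/(1/59984 - 195164) = 1/(-11706717375/59984) = -59984/11706717375 ≈ -5.1239e-6)
Q(571)/S = -9/(-59984/11706717375) = -9*(-11706717375/59984) = 105360456375/59984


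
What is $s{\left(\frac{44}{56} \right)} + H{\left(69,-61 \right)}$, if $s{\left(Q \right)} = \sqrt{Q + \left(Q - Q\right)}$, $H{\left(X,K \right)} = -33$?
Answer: $-33 + \frac{\sqrt{154}}{14} \approx -32.114$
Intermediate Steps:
$s{\left(Q \right)} = \sqrt{Q}$ ($s{\left(Q \right)} = \sqrt{Q + 0} = \sqrt{Q}$)
$s{\left(\frac{44}{56} \right)} + H{\left(69,-61 \right)} = \sqrt{\frac{44}{56}} - 33 = \sqrt{44 \cdot \frac{1}{56}} - 33 = \sqrt{\frac{11}{14}} - 33 = \frac{\sqrt{154}}{14} - 33 = -33 + \frac{\sqrt{154}}{14}$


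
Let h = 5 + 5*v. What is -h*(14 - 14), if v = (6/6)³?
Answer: 0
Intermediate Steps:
v = 1 (v = (6*(⅙))³ = 1³ = 1)
h = 10 (h = 5 + 5*1 = 5 + 5 = 10)
-h*(14 - 14) = -10*(14 - 14) = -10*0 = -1*0 = 0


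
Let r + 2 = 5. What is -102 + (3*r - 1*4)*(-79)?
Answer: -497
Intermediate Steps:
r = 3 (r = -2 + 5 = 3)
-102 + (3*r - 1*4)*(-79) = -102 + (3*3 - 1*4)*(-79) = -102 + (9 - 4)*(-79) = -102 + 5*(-79) = -102 - 395 = -497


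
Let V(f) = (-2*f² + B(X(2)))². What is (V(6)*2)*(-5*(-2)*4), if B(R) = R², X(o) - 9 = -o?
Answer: 42320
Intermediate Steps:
X(o) = 9 - o
V(f) = (49 - 2*f²)² (V(f) = (-2*f² + (9 - 1*2)²)² = (-2*f² + (9 - 2)²)² = (-2*f² + 7²)² = (-2*f² + 49)² = (49 - 2*f²)²)
(V(6)*2)*(-5*(-2)*4) = ((-49 + 2*6²)²*2)*(-5*(-2)*4) = ((-49 + 2*36)²*2)*(10*4) = ((-49 + 72)²*2)*40 = (23²*2)*40 = (529*2)*40 = 1058*40 = 42320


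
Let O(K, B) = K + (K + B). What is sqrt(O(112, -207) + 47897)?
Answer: sqrt(47914) ≈ 218.89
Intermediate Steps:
O(K, B) = B + 2*K (O(K, B) = K + (B + K) = B + 2*K)
sqrt(O(112, -207) + 47897) = sqrt((-207 + 2*112) + 47897) = sqrt((-207 + 224) + 47897) = sqrt(17 + 47897) = sqrt(47914)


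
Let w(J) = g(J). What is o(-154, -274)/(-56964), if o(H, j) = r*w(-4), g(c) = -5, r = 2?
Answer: 5/28482 ≈ 0.00017555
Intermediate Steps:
w(J) = -5
o(H, j) = -10 (o(H, j) = 2*(-5) = -10)
o(-154, -274)/(-56964) = -10/(-56964) = -10*(-1/56964) = 5/28482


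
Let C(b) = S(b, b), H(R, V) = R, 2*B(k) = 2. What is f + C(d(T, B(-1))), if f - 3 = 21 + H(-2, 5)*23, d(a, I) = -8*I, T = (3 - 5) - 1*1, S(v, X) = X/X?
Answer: -21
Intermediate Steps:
B(k) = 1 (B(k) = (1/2)*2 = 1)
S(v, X) = 1
T = -3 (T = -2 - 1 = -3)
C(b) = 1
f = -22 (f = 3 + (21 - 2*23) = 3 + (21 - 46) = 3 - 25 = -22)
f + C(d(T, B(-1))) = -22 + 1 = -21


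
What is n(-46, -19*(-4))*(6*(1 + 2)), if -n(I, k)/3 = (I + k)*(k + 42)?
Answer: -191160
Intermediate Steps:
n(I, k) = -3*(42 + k)*(I + k) (n(I, k) = -3*(I + k)*(k + 42) = -3*(I + k)*(42 + k) = -3*(42 + k)*(I + k))
n(-46, -19*(-4))*(6*(1 + 2)) = (-126*(-46) - (-2394)*(-4) - 3*(-19*(-4))² - 3*(-46)*(-19*(-4)))*(6*(1 + 2)) = (5796 - 126*76 - 3*76² - 3*(-46)*76)*(6*3) = (5796 - 9576 - 3*5776 + 10488)*18 = (5796 - 9576 - 17328 + 10488)*18 = -10620*18 = -191160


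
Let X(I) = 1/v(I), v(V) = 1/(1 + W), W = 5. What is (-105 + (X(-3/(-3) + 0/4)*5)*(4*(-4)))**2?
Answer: 342225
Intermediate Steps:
v(V) = 1/6 (v(V) = 1/(1 + 5) = 1/6)
X(I) = 6 (X(I) = 1/(1/6) = 6)
(-105 + (X(-3/(-3) + 0/4)*5)*(4*(-4)))**2 = (-105 + (6*5)*(4*(-4)))**2 = (-105 + 30*(-16))**2 = (-105 - 480)**2 = (-585)**2 = 342225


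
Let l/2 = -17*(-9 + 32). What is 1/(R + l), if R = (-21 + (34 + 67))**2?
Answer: 1/5618 ≈ 0.00017800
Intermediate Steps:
R = 6400 (R = (-21 + 101)**2 = 80**2 = 6400)
l = -782 (l = 2*(-17*(-9 + 32)) = 2*(-17*23) = 2*(-391) = -782)
1/(R + l) = 1/(6400 - 782) = 1/5618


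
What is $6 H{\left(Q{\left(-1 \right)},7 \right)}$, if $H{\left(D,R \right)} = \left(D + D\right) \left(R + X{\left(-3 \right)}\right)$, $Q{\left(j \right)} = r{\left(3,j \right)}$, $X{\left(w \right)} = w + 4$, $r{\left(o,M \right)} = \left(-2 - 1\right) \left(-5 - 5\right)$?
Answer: $2880$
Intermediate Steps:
$r{\left(o,M \right)} = 30$ ($r{\left(o,M \right)} = \left(-3\right) \left(-10\right) = 30$)
$X{\left(w \right)} = 4 + w$
$Q{\left(j \right)} = 30$
$H{\left(D,R \right)} = 2 D \left(1 + R\right)$ ($H{\left(D,R \right)} = \left(D + D\right) \left(R + \left(4 - 3\right)\right) = 2 D \left(R + 1\right) = 2 D \left(1 + R\right)$)
$6 H{\left(Q{\left(-1 \right)},7 \right)} = 6 \cdot 2 \cdot 30 \left(1 + 7\right) = 6 \cdot 2 \cdot 30 \cdot 8 = 6 \cdot 480 = 2880$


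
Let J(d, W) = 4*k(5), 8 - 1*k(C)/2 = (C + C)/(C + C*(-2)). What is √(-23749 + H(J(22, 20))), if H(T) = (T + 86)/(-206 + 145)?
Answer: I*√88380155/61 ≈ 154.12*I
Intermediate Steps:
k(C) = 20 (k(C) = 16 - 2*(C + C)/(C + C*(-2)) = 16 - 2*2*C/(C - 2*C) = 16 - 2*2*C/((-C)) = 16 - 2*2*C*(-1/C) = 16 - 2*(-2) = 16 + 4 = 20)
J(d, W) = 80 (J(d, W) = 4*20 = 80)
H(T) = -86/61 - T/61 (H(T) = (86 + T)/(-61) = (86 + T)*(-1/61) = -86/61 - T/61)
√(-23749 + H(J(22, 20))) = √(-23749 + (-86/61 - 1/61*80)) = √(-23749 + (-86/61 - 80/61)) = √(-23749 - 166/61) = √(-1448855/61) = I*√88380155/61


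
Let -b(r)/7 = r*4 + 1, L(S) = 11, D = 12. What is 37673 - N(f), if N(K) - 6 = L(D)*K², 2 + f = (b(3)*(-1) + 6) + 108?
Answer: -415632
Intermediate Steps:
b(r) = -7 - 28*r (b(r) = -7*(r*4 + 1) = -7*(4*r + 1) = -7*(1 + 4*r) = -7 - 28*r)
f = 203 (f = -2 + (((-7 - 28*3)*(-1) + 6) + 108) = -2 + (((-7 - 84)*(-1) + 6) + 108) = -2 + ((-91*(-1) + 6) + 108) = -2 + ((91 + 6) + 108) = -2 + (97 + 108) = -2 + 205 = 203)
N(K) = 6 + 11*K²
37673 - N(f) = 37673 - (6 + 11*203²) = 37673 - (6 + 11*41209) = 37673 - (6 + 453299) = 37673 - 1*453305 = 37673 - 453305 = -415632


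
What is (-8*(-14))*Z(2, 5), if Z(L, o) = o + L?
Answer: 784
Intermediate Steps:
Z(L, o) = L + o
(-8*(-14))*Z(2, 5) = (-8*(-14))*(2 + 5) = 112*7 = 784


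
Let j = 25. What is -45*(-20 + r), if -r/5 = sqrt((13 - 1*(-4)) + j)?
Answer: 900 + 225*sqrt(42) ≈ 2358.2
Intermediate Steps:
r = -5*sqrt(42) (r = -5*sqrt((13 - 1*(-4)) + 25) = -5*sqrt((13 + 4) + 25) = -5*sqrt(17 + 25) = -5*sqrt(42) ≈ -32.404)
-45*(-20 + r) = -45*(-20 - 5*sqrt(42)) = 900 + 225*sqrt(42)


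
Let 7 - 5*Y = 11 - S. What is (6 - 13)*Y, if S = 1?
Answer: 21/5 ≈ 4.2000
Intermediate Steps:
Y = -⅗ (Y = 7/5 - (11 - 1*1)/5 = 7/5 - (11 - 1)/5 = 7/5 - ⅕*10 = 7/5 - 2 = -⅗ ≈ -0.60000)
(6 - 13)*Y = (6 - 13)*(-⅗) = -7*(-⅗) = 21/5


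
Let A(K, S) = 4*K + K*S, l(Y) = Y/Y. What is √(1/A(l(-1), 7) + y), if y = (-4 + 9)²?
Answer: 2*√759/11 ≈ 5.0091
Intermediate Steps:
l(Y) = 1
y = 25 (y = 5² = 25)
√(1/A(l(-1), 7) + y) = √(1/(1*(4 + 7)) + 25) = √(1/(1*11) + 25) = √(1/11 + 25) = √(276/11) = 2*√759/11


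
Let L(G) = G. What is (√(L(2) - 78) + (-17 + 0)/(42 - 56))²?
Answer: -14607/196 + 34*I*√19/7 ≈ -74.526 + 21.172*I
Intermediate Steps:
(√(L(2) - 78) + (-17 + 0)/(42 - 56))² = (√(2 - 78) + (-17 + 0)/(42 - 56))² = (√(-76) - 17/(-14))² = (2*I*√19 - 17*(-1/14))² = (2*I*√19 + 17/14)² = (17/14 + 2*I*√19)²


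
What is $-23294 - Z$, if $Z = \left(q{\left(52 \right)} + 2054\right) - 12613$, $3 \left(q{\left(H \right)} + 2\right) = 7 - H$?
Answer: $-12718$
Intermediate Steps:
$q{\left(H \right)} = \frac{1}{3} - \frac{H}{3}$ ($q{\left(H \right)} = -2 + \frac{7 - H}{3} = -2 - \left(- \frac{7}{3} + \frac{H}{3}\right) = \frac{1}{3} - \frac{H}{3}$)
$Z = -10576$ ($Z = \left(\left(\frac{1}{3} - \frac{52}{3}\right) + 2054\right) - 12613 = \left(-17 + 2054\right) - 12613 = 2037 - 12613 = -10576$)
$-23294 - Z = -23294 - -10576 = -23294 + 10576 = -12718$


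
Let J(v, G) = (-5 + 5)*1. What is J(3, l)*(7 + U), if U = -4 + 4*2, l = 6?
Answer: 0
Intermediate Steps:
J(v, G) = 0 (J(v, G) = 0*1 = 0)
U = 4 (U = -4 + 8 = 4)
J(3, l)*(7 + U) = 0*(7 + 4) = 0*11 = 0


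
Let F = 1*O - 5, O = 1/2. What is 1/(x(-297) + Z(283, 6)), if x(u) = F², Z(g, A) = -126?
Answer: -4/423 ≈ -0.0094563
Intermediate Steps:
O = ½ ≈ 0.50000
F = -9/2 (F = 1*(½) - 5 = ½ - 5 = -9/2 ≈ -4.5000)
x(u) = 81/4 (x(u) = (-9/2)² = 81/4)
1/(x(-297) + Z(283, 6)) = 1/(81/4 - 126) = 1/(-423/4) = -4/423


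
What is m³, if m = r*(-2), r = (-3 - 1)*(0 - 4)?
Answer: -32768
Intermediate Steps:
r = 16 (r = -4*(-4) = 16)
m = -32 (m = 16*(-2) = -32)
m³ = (-32)³ = -32768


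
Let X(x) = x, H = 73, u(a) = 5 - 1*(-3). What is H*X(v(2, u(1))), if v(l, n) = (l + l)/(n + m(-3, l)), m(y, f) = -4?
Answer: 73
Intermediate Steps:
u(a) = 8 (u(a) = 5 + 3 = 8)
v(l, n) = 2*l/(-4 + n) (v(l, n) = (l + l)/(n - 4) = (2*l)/(-4 + n) = 2*l/(-4 + n))
H*X(v(2, u(1))) = 73*(2*2/(-4 + 8)) = 73*(2*2/4) = 73*(2*2*(1/4)) = 73*1 = 73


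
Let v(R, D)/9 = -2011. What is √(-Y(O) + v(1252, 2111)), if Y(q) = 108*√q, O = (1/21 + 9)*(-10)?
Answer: 3*√(-98539 - 280*I*√399)/7 ≈ 3.8164 - 134.59*I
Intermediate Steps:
v(R, D) = -18099 (v(R, D) = 9*(-2011) = -18099)
O = -1900/21 (O = (1/21 + 9)*(-10) = (190/21)*(-10) = -1900/21 ≈ -90.476)
√(-Y(O) + v(1252, 2111)) = √(-108*√(-1900/21) - 18099) = √(-108*10*I*√399/21 - 18099) = √(-360*I*√399/7 - 18099) = √(-18099 - 360*I*√399/7)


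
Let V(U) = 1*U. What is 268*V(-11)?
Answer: -2948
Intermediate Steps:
V(U) = U
268*V(-11) = 268*(-11) = -2948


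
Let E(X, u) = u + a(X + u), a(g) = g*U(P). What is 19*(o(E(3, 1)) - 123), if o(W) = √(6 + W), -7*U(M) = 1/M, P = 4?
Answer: -2337 + 76*√21/7 ≈ -2287.2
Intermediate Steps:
U(M) = -1/(7*M)
a(g) = -g/28 (a(g) = g*(-⅐/4) = g*(-⅐*¼) = g*(-1/28) = -g/28)
E(X, u) = -X/28 + 27*u/28 (E(X, u) = u - (X + u)/28 = u + (-X/28 - u/28) = -X/28 + 27*u/28)
19*(o(E(3, 1)) - 123) = 19*(√(6 + (-1/28*3 + (27/28)*1)) - 123) = 19*(√(6 + (-3/28 + 27/28)) - 123) = 19*(√(6 + 6/7) - 123) = 19*(√(48/7) - 123) = 19*(4*√21/7 - 123) = 19*(-123 + 4*√21/7) = -2337 + 76*√21/7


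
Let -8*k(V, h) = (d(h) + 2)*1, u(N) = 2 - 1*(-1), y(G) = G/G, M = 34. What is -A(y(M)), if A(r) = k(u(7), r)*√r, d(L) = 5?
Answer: 7/8 ≈ 0.87500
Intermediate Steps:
y(G) = 1
u(N) = 3 (u(N) = 2 + 1 = 3)
k(V, h) = -7/8 (k(V, h) = -(5 + 2)/8 = -7/8)
A(r) = -7*√r/8
-A(y(M)) = -(-7)*√1/8 = -(-7)/8 = -1*(-7/8) = 7/8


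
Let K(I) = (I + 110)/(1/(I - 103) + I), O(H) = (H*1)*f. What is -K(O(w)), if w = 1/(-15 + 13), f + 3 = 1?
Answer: -11322/101 ≈ -112.10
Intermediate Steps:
f = -2 (f = -3 + 1 = -2)
w = -½ (w = 1/(-2) = -½ ≈ -0.50000)
O(H) = -2*H (O(H) = (H*1)*(-2) = H*(-2) = -2*H)
K(I) = (110 + I)/(I + 1/(-103 + I)) (K(I) = (110 + I)/(1/(-103 + I) + I) = (110 + I)/(I + 1/(-103 + I)))
-K(O(w)) = -(-11330 + (-2*(-½))² + 7*(-2*(-½)))/(1 + (-2*(-½))² - (-206)*(-1)/2) = -(-11330 + 1² + 7*1)/(1 + 1² - 103*1) = -(-11330 + 1 + 7)/(1 + 1 - 103) = -(-11322)/(-101) = -(-1)*(-11322)/101 = -1*11322/101 = -11322/101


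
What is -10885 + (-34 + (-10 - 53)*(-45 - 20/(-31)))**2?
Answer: 7311935556/961 ≈ 7.6087e+6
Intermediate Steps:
-10885 + (-34 + (-10 - 53)*(-45 - 20/(-31)))**2 = -10885 + (-34 - 63*(-45 - 20*(-1/31)))**2 = -10885 + (-34 - 63*(-45 + 20/31))**2 = -10885 + (-34 - 63*(-1375/31))**2 = -10885 + (-34 + 86625/31)**2 = -10885 + (85571/31)**2 = -10885 + 7322396041/961 = 7311935556/961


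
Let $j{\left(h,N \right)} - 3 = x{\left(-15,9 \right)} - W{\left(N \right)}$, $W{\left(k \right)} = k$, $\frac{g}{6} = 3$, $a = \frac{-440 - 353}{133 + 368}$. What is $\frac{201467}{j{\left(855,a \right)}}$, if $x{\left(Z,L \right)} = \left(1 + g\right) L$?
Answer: $\frac{100934967}{87967} \approx 1147.4$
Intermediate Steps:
$a = - \frac{793}{501} \approx -1.5828$
$g = 18$ ($g = 6 \cdot 3 = 18$)
$x{\left(Z,L \right)} = 19 L$ ($x{\left(Z,L \right)} = \left(1 + 18\right) L = 19 L$)
$j{\left(h,N \right)} = 174 - N$ ($j{\left(h,N \right)} = 3 - \left(-171 + N\right) = 174 - N$)
$\frac{201467}{j{\left(855,a \right)}} = \frac{201467}{174 - - \frac{793}{501}} = \frac{201467}{174 + \frac{793}{501}} = \frac{201467}{\frac{87967}{501}} = 201467 \cdot \frac{501}{87967} = \frac{100934967}{87967}$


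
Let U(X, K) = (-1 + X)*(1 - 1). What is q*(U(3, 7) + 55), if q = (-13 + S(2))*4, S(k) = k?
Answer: -2420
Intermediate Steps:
U(X, K) = 0 (U(X, K) = (-1 + X)*0 = 0)
q = -44 (q = (-13 + 2)*4 = -11*4 = -44)
q*(U(3, 7) + 55) = -44*(0 + 55) = -44*55 = -2420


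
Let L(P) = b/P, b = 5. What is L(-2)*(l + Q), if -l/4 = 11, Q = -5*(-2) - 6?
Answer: 100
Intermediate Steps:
Q = 4 (Q = 10 - 6 = 4)
l = -44 (l = -4*11 = -44)
L(P) = 5/P
L(-2)*(l + Q) = (5/(-2))*(-44 + 4) = (5*(-½))*(-40) = -5/2*(-40) = 100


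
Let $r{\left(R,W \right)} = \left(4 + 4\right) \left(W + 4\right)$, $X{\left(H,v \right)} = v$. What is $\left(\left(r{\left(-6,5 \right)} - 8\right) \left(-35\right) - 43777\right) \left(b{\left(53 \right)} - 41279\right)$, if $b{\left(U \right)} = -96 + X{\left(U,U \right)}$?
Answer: $1901514474$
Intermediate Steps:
$r{\left(R,W \right)} = 32 + 8 W$ ($r{\left(R,W \right)} = 8 \left(4 + W\right) = 32 + 8 W$)
$b{\left(U \right)} = -96 + U$
$\left(\left(r{\left(-6,5 \right)} - 8\right) \left(-35\right) - 43777\right) \left(b{\left(53 \right)} - 41279\right) = \left(\left(\left(32 + 8 \cdot 5\right) - 8\right) \left(-35\right) - 43777\right) \left(\left(-96 + 53\right) - 41279\right) = \left(\left(\left(32 + 40\right) - 8\right) \left(-35\right) - 43777\right) \left(-43 - 41279\right) = \left(\left(72 - 8\right) \left(-35\right) - 43777\right) \left(-41322\right) = \left(64 \left(-35\right) - 43777\right) \left(-41322\right) = \left(-2240 - 43777\right) \left(-41322\right) = \left(-46017\right) \left(-41322\right) = 1901514474$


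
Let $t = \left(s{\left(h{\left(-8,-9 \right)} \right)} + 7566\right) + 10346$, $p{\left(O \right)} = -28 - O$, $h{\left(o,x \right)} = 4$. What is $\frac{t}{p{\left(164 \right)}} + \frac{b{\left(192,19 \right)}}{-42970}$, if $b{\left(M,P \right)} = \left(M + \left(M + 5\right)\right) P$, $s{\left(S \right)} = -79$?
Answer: $- \frac{383851541}{4125120} \approx -93.052$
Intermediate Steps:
$t = 17833$ ($t = \left(-79 + 7566\right) + 10346 = 7487 + 10346 = 17833$)
$b{\left(M,P \right)} = P \left(5 + 2 M\right)$ ($b{\left(M,P \right)} = \left(M + \left(5 + M\right)\right) P = \left(5 + 2 M\right) P = P \left(5 + 2 M\right)$)
$\frac{t}{p{\left(164 \right)}} + \frac{b{\left(192,19 \right)}}{-42970} = \frac{17833}{-28 - 164} + \frac{19 \left(5 + 2 \cdot 192\right)}{-42970} = \frac{17833}{-28 - 164} + 19 \left(5 + 384\right) \left(- \frac{1}{42970}\right) = \frac{17833}{-192} + 19 \cdot 389 \left(- \frac{1}{42970}\right) = 17833 \left(- \frac{1}{192}\right) + 7391 \left(- \frac{1}{42970}\right) = - \frac{17833}{192} - \frac{7391}{42970} = - \frac{383851541}{4125120}$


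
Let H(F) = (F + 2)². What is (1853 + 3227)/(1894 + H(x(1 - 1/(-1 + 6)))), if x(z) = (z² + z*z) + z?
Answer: 1587500/597077 ≈ 2.6588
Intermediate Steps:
x(z) = z + 2*z² (x(z) = (z² + z²) + z = 2*z² + z = z + 2*z²)
H(F) = (2 + F)²
(1853 + 3227)/(1894 + H(x(1 - 1/(-1 + 6)))) = (1853 + 3227)/(1894 + (2 + (1 - 1/(-1 + 6))*(1 + 2*(1 - 1/(-1 + 6))))²) = 5080/(1894 + (2 + (1 - 1/5)*(1 + 2*(1 - 1/5)))²) = 5080/(1894 + (2 + (1 - 1*⅕)*(1 + 2*(1 - 1*⅕)))²) = 5080/(1894 + (2 + (1 - ⅕)*(1 + 2*(1 - ⅕)))²) = 5080/(1894 + (2 + 4*(1 + 2*(⅘))/5)²) = 5080/(1894 + (2 + 4*(1 + 8/5)/5)²) = 5080/(1894 + (2 + (⅘)*(13/5))²) = 5080/(1894 + (2 + 52/25)²) = 5080/(1894 + (102/25)²) = 5080/(1894 + 10404/625) = 5080/(1194154/625) = 5080*(625/1194154) = 1587500/597077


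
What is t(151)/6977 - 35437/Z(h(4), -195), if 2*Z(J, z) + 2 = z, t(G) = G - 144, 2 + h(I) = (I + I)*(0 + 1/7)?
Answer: 494489277/1374469 ≈ 359.77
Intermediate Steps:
h(I) = -2 + 2*I/7 (h(I) = -2 + (I + I)*(0 + 1/7) = -2 + (2*I)*(0 + 1/7) = -2 + (2*I)*(1/7) = -2 + 2*I/7)
t(G) = -144 + G
Z(J, z) = -1 + z/2
t(151)/6977 - 35437/Z(h(4), -195) = (-144 + 151)/6977 - 35437/(-1 + (1/2)*(-195)) = 7*(1/6977) - 35437/(-1 - 195/2) = 7/6977 - 35437/(-197/2) = 7/6977 - 35437*(-2/197) = 7/6977 + 70874/197 = 494489277/1374469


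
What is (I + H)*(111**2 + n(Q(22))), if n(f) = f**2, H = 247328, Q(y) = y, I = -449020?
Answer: -2582666060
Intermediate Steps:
(I + H)*(111**2 + n(Q(22))) = (-449020 + 247328)*(111**2 + 22**2) = -201692*(12321 + 484) = -201692*12805 = -2582666060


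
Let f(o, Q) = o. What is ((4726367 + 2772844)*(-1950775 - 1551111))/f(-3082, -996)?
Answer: 13130691005973/1541 ≈ 8.5209e+9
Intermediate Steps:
((4726367 + 2772844)*(-1950775 - 1551111))/f(-3082, -996) = ((4726367 + 2772844)*(-1950775 - 1551111))/(-3082) = (7499211*(-3501886))*(-1/3082) = -26261382011946*(-1/3082) = 13130691005973/1541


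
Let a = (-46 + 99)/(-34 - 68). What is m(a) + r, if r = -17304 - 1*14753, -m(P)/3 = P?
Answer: -1089885/34 ≈ -32055.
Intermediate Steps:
a = -53/102 (a = 53/(-102) = 53*(-1/102) = -53/102 ≈ -0.51961)
m(P) = -3*P
r = -32057 (r = -17304 - 14753 = -32057)
m(a) + r = -3*(-53/102) - 32057 = 53/34 - 32057 = -1089885/34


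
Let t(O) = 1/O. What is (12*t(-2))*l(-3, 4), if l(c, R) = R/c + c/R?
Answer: 25/2 ≈ 12.500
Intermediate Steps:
(12*t(-2))*l(-3, 4) = (12/(-2))*(4/(-3) - 3/4) = (12*(-½))*(4*(-⅓) - 3*¼) = -6*(-4/3 - ¾) = -6*(-25/12) = 25/2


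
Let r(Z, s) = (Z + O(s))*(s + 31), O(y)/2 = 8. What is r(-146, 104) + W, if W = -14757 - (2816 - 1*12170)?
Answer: -22953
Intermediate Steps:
O(y) = 16 (O(y) = 2*8 = 16)
r(Z, s) = (16 + Z)*(31 + s) (r(Z, s) = (Z + 16)*(s + 31) = (16 + Z)*(31 + s))
W = -5403 (W = -14757 - (2816 - 12170) = -14757 - 1*(-9354) = -14757 + 9354 = -5403)
r(-146, 104) + W = (496 + 16*104 + 31*(-146) - 146*104) - 5403 = (496 + 1664 - 4526 - 15184) - 5403 = -17550 - 5403 = -22953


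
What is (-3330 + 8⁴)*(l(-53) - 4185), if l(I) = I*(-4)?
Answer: -3043318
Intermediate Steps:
l(I) = -4*I
(-3330 + 8⁴)*(l(-53) - 4185) = (-3330 + 8⁴)*(-4*(-53) - 4185) = (-3330 + 4096)*(212 - 4185) = 766*(-3973) = -3043318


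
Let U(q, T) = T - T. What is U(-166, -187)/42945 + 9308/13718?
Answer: 4654/6859 ≈ 0.67852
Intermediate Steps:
U(q, T) = 0
U(-166, -187)/42945 + 9308/13718 = 0/42945 + 9308/13718 = 0*(1/42945) + 9308*(1/13718) = 0 + 4654/6859 = 4654/6859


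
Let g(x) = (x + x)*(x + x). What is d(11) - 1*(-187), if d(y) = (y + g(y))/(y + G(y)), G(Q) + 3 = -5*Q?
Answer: 8294/47 ≈ 176.47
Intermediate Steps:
g(x) = 4*x**2 (g(x) = (2*x)*(2*x) = 4*x**2)
G(Q) = -3 - 5*Q
d(y) = (y + 4*y**2)/(-3 - 4*y) (d(y) = (y + 4*y**2)/(y + (-3 - 5*y)) = (y + 4*y**2)/(-3 - 4*y))
d(11) - 1*(-187) = 11*(-1 - 4*11)/(3 + 4*11) - 1*(-187) = 11*(-1 - 44)/(3 + 44) + 187 = 11*(-45)/47 + 187 = 11*(1/47)*(-45) + 187 = -495/47 + 187 = 8294/47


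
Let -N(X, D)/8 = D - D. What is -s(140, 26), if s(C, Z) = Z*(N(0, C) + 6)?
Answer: -156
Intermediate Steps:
N(X, D) = 0 (N(X, D) = -8*(D - D) = -8*0 = 0)
s(C, Z) = 6*Z (s(C, Z) = Z*(0 + 6) = Z*6 = 6*Z)
-s(140, 26) = -6*26 = -1*156 = -156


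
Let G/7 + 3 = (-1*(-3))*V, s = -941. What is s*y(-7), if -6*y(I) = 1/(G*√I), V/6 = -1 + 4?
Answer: -941*I*√7/14994 ≈ -0.16604*I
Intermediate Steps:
V = 18 (V = 6*(-1 + 4) = 6*3 = 18)
G = 357 (G = -21 + 7*(-1*(-3)*18) = -21 + 7*(3*18) = -21 + 7*54 = -21 + 378 = 357)
y(I) = -1/(2142*√I) (y(I) = -1/(357*√I)/6 = -1/(2142*√I))
s*y(-7) = -(-941)/(2142*√(-7)) = -(-941)*(-I*√7/7)/2142 = -941*I*√7/14994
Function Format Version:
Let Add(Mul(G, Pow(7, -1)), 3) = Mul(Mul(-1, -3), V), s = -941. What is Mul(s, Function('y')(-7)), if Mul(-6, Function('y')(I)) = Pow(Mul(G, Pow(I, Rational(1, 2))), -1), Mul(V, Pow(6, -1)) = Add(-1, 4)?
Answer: Mul(Rational(-941, 14994), I, Pow(7, Rational(1, 2))) ≈ Mul(-0.16604, I)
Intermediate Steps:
V = 18 (V = Mul(6, Add(-1, 4)) = Mul(6, 3) = 18)
G = 357 (G = Add(-21, Mul(7, Mul(Mul(-1, -3), 18))) = Add(-21, Mul(7, Mul(3, 18))) = Add(-21, Mul(7, 54)) = Add(-21, 378) = 357)
Function('y')(I) = Mul(Rational(-1, 2142), Pow(I, Rational(-1, 2))) (Function('y')(I) = Mul(Rational(-1, 6), Pow(Mul(357, Pow(I, Rational(1, 2))), -1)) = Mul(Rational(-1, 6), Mul(Rational(1, 357), Pow(I, Rational(-1, 2)))) = Mul(Rational(-1, 2142), Pow(I, Rational(-1, 2))))
Mul(s, Function('y')(-7)) = Mul(-941, Mul(Rational(-1, 2142), Pow(-7, Rational(-1, 2)))) = Mul(-941, Mul(Rational(-1, 2142), Mul(Rational(-1, 7), I, Pow(7, Rational(1, 2))))) = Mul(-941, Mul(Rational(1, 14994), I, Pow(7, Rational(1, 2)))) = Mul(Rational(-941, 14994), I, Pow(7, Rational(1, 2)))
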